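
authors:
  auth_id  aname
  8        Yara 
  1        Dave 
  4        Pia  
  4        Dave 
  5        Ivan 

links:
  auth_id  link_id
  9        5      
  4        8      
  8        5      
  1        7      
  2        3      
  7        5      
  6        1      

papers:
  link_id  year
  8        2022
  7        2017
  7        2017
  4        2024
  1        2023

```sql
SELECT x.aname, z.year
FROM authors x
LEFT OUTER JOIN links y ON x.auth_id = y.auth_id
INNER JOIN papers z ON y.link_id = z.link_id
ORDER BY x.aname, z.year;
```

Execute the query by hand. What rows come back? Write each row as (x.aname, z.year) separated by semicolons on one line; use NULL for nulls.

(Dave, 2017); (Dave, 2017); (Dave, 2022); (Pia, 2022)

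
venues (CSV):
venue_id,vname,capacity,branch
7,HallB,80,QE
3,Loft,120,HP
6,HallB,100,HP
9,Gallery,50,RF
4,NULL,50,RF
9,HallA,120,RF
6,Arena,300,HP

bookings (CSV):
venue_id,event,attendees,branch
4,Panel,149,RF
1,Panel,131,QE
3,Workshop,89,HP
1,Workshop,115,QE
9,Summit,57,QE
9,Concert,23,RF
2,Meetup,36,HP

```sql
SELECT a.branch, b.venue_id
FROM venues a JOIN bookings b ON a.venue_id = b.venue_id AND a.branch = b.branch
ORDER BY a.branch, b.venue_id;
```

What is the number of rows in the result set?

4

INNER JOIN keeps only pairs where the ON condition holds.
Matching on a.venue_id = b.venue_id AND a.branch = b.branch.
- a[0] venue_id=7, branch=QE → no match; dropped.
- a[1] venue_id=3, branch=HP → 1 match(es) in b → 1 row(s).
- a[2] venue_id=6, branch=HP → no match; dropped.
- a[3] venue_id=9, branch=RF → 1 match(es) in b → 1 row(s).
- a[4] venue_id=4, branch=RF → 1 match(es) in b → 1 row(s).
- a[5] venue_id=9, branch=RF → 1 match(es) in b → 1 row(s).
- a[6] venue_id=6, branch=HP → no match; dropped.
Total: 4 rows.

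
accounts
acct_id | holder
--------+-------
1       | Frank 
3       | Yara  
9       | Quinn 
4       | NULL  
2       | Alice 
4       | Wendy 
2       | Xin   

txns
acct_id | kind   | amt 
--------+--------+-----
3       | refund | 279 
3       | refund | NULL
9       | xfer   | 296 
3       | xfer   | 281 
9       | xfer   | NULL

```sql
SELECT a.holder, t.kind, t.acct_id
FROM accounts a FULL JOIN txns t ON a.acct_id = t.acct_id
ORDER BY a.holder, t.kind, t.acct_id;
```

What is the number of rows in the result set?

10

FULL OUTER JOIN keeps every row from both sides; unmatched rows get NULL for the other side's columns.
Matching on a.acct_id = t.acct_id.
- acct_id=1: no t row matches, row kept with t columns NULL.
- acct_id=3: 3 matching t row(s), so 3 row(s) emitted.
- acct_id=9: 2 matching t row(s), so 2 row(s) emitted.
- acct_id=4: no t row matches, row kept with t columns NULL.
- acct_id=2: no t row matches, row kept with t columns NULL.
- acct_id=4: no t row matches, row kept with t columns NULL.
- acct_id=2: no t row matches, row kept with t columns NULL.
Total: 5 matched + 5 padded = 10 rows.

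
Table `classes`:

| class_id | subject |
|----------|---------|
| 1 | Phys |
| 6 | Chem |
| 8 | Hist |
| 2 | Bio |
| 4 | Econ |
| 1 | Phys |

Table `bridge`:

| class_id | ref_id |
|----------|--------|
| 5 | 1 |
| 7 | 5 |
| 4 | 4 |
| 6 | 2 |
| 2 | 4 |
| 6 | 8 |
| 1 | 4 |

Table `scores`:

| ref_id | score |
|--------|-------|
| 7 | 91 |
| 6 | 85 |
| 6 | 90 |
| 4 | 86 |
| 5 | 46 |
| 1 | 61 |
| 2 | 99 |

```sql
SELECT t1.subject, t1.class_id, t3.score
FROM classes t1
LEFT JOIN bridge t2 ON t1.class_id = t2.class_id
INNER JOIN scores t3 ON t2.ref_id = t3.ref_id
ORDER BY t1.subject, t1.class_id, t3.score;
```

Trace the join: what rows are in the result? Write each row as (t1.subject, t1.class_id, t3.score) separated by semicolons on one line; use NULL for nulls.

(Bio, 2, 86); (Chem, 6, 99); (Econ, 4, 86); (Phys, 1, 86); (Phys, 1, 86)

Joins associate left-to-right: classes LEFT JOIN bridge on class_id gives 7 intermediate row(s).
Then INNER JOIN `scores t3` on ref_id: keep only rows whose t2.ref_id appears in t3.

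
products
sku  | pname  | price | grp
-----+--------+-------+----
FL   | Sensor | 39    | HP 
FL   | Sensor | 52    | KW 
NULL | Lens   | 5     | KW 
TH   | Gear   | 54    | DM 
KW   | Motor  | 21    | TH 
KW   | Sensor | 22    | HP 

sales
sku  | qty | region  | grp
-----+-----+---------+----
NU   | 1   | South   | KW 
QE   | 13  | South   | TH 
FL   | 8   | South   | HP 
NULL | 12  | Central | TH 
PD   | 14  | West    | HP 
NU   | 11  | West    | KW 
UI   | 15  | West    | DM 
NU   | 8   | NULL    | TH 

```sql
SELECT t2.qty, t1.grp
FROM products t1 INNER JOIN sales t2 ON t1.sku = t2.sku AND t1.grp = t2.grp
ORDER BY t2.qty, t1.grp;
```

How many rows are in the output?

INNER JOIN keeps only pairs where the ON condition holds.
Matching on t1.sku = t2.sku AND t1.grp = t2.grp. A NULL in a compared column never satisfies the condition.
Matched pairs: 1.
Total: 1 rows.

1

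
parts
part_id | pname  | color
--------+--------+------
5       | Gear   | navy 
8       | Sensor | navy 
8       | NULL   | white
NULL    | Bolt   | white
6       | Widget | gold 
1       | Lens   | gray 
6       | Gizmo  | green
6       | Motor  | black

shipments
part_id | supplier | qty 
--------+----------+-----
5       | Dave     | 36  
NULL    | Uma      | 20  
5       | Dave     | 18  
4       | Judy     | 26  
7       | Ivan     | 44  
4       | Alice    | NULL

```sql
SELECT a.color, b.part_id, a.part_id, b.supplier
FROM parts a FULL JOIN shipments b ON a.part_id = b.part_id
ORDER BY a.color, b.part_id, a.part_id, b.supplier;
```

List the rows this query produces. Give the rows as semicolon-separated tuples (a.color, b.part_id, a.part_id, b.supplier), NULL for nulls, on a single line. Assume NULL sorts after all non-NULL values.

FULL OUTER JOIN keeps every row from both sides; unmatched rows get NULL for the other side's columns.
Matching on a.part_id = b.part_id. A NULL in a compared column never satisfies the condition.
- part_id=5: 2 matching b row(s), so 2 row(s) emitted.
- part_id=8: no b row matches, row kept with b columns NULL.
- part_id=8: no b row matches, row kept with b columns NULL.
- part_id=NULL: no b row matches, row kept with b columns NULL.
- part_id=6: no b row matches, row kept with b columns NULL.
- part_id=1: no b row matches, row kept with b columns NULL.
- part_id=6: no b row matches, row kept with b columns NULL.
- part_id=6: no b row matches, row kept with b columns NULL.
- plus 4 unmatched b row(s), each kept with NULL a columns.

(black, NULL, 6, NULL); (gold, NULL, 6, NULL); (gray, NULL, 1, NULL); (green, NULL, 6, NULL); (navy, 5, 5, Dave); (navy, 5, 5, Dave); (navy, NULL, 8, NULL); (white, NULL, 8, NULL); (white, NULL, NULL, NULL); (NULL, 4, NULL, Alice); (NULL, 4, NULL, Judy); (NULL, 7, NULL, Ivan); (NULL, NULL, NULL, Uma)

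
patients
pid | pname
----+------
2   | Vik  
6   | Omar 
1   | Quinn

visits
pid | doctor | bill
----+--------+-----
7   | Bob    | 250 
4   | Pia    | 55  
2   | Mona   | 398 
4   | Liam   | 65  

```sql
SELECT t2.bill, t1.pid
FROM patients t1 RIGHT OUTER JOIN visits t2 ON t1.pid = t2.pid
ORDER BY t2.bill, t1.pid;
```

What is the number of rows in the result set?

RIGHT JOIN keeps every row from `visits`; unmatched rows get NULL for `patients`'s columns.
Matching on t1.pid = t2.pid.
Matched pairs: 1; unmatched t2 rows kept: 3.
Total: 1 matched + 3 padded = 4 rows.

4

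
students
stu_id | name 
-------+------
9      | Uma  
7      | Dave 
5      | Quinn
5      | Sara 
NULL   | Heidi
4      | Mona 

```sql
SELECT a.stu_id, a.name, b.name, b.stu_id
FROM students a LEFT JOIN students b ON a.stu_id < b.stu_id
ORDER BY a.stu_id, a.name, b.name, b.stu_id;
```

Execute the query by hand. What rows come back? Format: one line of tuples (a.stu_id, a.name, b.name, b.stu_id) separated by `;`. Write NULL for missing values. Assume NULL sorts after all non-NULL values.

LEFT JOIN keeps every row from `students a`; unmatched rows get NULL for `students b`'s columns.
Matching on a.stu_id < b.stu_id. A NULL in a compared column never satisfies the condition.
- a[0] stu_id=9 → no match; kept with NULLs on the b side.
- a[1] stu_id=7 → 1 match(es) in b → 1 row(s).
- a[2] stu_id=5 → 2 match(es) in b → 2 row(s).
- a[3] stu_id=5 → 2 match(es) in b → 2 row(s).
- a[4] stu_id=NULL → no match; kept with NULLs on the b side.
- a[5] stu_id=4 → 4 match(es) in b → 4 row(s).

(4, Mona, Dave, 7); (4, Mona, Quinn, 5); (4, Mona, Sara, 5); (4, Mona, Uma, 9); (5, Quinn, Dave, 7); (5, Quinn, Uma, 9); (5, Sara, Dave, 7); (5, Sara, Uma, 9); (7, Dave, Uma, 9); (9, Uma, NULL, NULL); (NULL, Heidi, NULL, NULL)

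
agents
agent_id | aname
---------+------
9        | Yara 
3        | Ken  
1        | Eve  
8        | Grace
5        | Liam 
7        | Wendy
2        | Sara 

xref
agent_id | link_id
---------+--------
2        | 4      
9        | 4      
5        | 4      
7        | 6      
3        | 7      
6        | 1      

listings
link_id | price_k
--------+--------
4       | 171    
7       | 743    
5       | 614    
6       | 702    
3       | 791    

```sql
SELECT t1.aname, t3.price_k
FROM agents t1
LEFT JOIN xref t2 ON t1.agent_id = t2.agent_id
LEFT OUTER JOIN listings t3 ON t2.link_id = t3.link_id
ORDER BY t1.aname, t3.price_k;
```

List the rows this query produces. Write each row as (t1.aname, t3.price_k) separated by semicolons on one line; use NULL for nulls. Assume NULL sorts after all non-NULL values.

(Eve, NULL); (Grace, NULL); (Ken, 743); (Liam, 171); (Sara, 171); (Wendy, 702); (Yara, 171)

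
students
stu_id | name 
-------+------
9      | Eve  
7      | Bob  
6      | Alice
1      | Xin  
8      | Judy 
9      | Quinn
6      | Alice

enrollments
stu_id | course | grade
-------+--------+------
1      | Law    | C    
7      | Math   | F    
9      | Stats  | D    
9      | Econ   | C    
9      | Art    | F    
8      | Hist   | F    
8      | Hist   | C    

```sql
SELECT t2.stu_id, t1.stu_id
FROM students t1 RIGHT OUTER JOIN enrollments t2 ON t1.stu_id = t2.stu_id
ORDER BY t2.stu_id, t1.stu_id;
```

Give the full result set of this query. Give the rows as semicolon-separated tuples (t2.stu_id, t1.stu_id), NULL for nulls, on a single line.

(1, 1); (7, 7); (8, 8); (8, 8); (9, 9); (9, 9); (9, 9); (9, 9); (9, 9); (9, 9)

RIGHT JOIN keeps every row from `enrollments`; unmatched rows get NULL for `students`'s columns.
Matching on t1.stu_id = t2.stu_id.
Matched pairs: 10; unmatched t2 rows kept: 0.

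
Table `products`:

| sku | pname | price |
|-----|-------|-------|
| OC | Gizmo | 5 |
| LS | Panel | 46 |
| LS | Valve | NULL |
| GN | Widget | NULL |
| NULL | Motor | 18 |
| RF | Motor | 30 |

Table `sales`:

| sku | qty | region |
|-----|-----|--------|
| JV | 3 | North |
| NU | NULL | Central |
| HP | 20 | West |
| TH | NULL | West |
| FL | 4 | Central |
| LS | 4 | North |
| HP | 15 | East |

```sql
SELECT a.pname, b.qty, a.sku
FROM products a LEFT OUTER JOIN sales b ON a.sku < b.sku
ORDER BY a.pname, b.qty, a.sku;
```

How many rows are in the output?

13

LEFT JOIN keeps every row from `products`; unmatched rows get NULL for `sales`'s columns.
Matching on a.sku < b.sku. A NULL in a compared column never satisfies the condition.
- a row (sku=OC): matches 1 b row(s) → 1 output row(s).
- a row (sku=LS): matches 2 b row(s) → 2 output row(s).
- a row (sku=LS): matches 2 b row(s) → 2 output row(s).
- a row (sku=GN): matches 6 b row(s) → 6 output row(s).
- a row (sku=NULL): no match → kept, b columns NULL.
- a row (sku=RF): matches 1 b row(s) → 1 output row(s).
Total: 12 matched + 1 padded = 13 rows.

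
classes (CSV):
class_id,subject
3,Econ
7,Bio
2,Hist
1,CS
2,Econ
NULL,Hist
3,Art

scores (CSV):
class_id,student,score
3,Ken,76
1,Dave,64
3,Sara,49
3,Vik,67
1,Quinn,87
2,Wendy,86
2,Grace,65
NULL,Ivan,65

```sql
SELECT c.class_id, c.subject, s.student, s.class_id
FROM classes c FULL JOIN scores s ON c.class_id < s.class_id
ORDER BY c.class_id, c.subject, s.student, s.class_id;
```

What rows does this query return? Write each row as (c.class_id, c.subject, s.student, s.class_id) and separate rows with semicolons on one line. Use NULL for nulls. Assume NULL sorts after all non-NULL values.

(1, CS, Grace, 2); (1, CS, Ken, 3); (1, CS, Sara, 3); (1, CS, Vik, 3); (1, CS, Wendy, 2); (2, Econ, Ken, 3); (2, Econ, Sara, 3); (2, Econ, Vik, 3); (2, Hist, Ken, 3); (2, Hist, Sara, 3); (2, Hist, Vik, 3); (3, Art, NULL, NULL); (3, Econ, NULL, NULL); (7, Bio, NULL, NULL); (NULL, Hist, NULL, NULL); (NULL, NULL, Dave, 1); (NULL, NULL, Ivan, NULL); (NULL, NULL, Quinn, 1)

FULL OUTER JOIN keeps every row from both sides; unmatched rows get NULL for the other side's columns.
Matching on c.class_id < s.class_id. A NULL in a compared column never satisfies the condition.
- class_id=3: no s row matches, row kept with s columns NULL.
- class_id=7: no s row matches, row kept with s columns NULL.
- class_id=2: 3 matching s row(s), so 3 row(s) emitted.
- class_id=1: 5 matching s row(s), so 5 row(s) emitted.
- class_id=2: 3 matching s row(s), so 3 row(s) emitted.
- class_id=NULL: no s row matches, row kept with s columns NULL.
- class_id=3: no s row matches, row kept with s columns NULL.
- plus 3 unmatched s row(s), each kept with NULL c columns.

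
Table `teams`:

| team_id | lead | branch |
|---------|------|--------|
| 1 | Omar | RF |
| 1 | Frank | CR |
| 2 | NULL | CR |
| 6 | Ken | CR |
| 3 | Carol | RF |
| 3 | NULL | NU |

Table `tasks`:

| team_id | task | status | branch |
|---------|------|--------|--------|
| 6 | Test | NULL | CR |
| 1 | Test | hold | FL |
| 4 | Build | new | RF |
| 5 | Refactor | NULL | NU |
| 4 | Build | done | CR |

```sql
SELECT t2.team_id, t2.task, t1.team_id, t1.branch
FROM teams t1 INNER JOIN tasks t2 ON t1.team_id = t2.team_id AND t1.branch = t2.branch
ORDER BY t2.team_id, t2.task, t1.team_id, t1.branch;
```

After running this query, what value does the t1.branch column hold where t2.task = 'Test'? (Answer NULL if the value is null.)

INNER JOIN keeps only pairs where the ON condition holds.
Matching on t1.team_id = t2.team_id AND t1.branch = t2.branch.
Matched pairs: 1.

CR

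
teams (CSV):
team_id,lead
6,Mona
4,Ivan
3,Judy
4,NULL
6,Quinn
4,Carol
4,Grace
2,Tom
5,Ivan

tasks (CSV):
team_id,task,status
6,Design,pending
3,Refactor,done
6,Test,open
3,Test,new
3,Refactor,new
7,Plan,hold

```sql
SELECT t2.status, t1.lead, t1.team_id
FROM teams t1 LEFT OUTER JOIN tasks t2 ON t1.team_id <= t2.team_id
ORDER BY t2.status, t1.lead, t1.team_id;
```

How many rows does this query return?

33

LEFT JOIN keeps every row from `teams`; unmatched rows get NULL for `tasks`'s columns.
Matching on t1.team_id <= t2.team_id.
Matched pairs: 33; unmatched t1 rows kept: 0.
Total: 33 rows.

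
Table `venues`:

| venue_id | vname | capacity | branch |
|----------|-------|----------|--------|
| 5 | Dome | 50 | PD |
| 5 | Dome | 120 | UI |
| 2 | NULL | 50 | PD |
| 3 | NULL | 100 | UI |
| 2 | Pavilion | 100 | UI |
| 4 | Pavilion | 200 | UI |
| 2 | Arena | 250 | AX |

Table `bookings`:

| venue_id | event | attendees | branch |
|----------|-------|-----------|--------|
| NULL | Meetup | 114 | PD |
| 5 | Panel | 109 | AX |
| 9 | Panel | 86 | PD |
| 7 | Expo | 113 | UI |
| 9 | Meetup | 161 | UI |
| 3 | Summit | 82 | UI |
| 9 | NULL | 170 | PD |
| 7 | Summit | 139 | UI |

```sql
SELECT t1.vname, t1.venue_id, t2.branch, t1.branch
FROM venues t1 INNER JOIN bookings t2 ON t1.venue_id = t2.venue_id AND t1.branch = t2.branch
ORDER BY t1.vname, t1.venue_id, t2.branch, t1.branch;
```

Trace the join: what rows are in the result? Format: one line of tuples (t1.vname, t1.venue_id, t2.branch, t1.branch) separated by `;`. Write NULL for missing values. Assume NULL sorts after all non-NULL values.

INNER JOIN keeps only pairs where the ON condition holds.
Matching on t1.venue_id = t2.venue_id AND t1.branch = t2.branch. A NULL in a compared column never satisfies the condition.
Matched pairs: 1.

(NULL, 3, UI, UI)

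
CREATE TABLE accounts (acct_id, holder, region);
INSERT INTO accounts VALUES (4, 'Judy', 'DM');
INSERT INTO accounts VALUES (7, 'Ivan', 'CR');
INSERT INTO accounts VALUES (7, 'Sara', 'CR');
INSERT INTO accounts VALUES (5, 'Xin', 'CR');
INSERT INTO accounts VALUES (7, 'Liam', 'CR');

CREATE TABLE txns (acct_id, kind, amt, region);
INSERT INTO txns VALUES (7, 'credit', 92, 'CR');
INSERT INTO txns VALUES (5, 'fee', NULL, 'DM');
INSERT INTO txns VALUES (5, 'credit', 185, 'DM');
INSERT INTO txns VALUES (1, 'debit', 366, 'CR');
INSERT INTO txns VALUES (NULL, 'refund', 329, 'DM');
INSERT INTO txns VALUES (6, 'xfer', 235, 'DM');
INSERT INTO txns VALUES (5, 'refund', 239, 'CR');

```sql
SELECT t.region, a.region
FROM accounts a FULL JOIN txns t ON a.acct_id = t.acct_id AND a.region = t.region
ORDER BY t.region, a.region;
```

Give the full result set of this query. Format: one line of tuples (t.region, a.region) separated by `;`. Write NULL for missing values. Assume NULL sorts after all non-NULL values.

FULL OUTER JOIN keeps every row from both sides; unmatched rows get NULL for the other side's columns.
Matching on a.acct_id = t.acct_id AND a.region = t.region. A NULL in a compared column never satisfies the condition.
Matched pairs: 4; unmatched a rows kept: 1; unmatched t rows kept: 5.

(CR, CR); (CR, CR); (CR, CR); (CR, CR); (CR, NULL); (DM, NULL); (DM, NULL); (DM, NULL); (DM, NULL); (NULL, DM)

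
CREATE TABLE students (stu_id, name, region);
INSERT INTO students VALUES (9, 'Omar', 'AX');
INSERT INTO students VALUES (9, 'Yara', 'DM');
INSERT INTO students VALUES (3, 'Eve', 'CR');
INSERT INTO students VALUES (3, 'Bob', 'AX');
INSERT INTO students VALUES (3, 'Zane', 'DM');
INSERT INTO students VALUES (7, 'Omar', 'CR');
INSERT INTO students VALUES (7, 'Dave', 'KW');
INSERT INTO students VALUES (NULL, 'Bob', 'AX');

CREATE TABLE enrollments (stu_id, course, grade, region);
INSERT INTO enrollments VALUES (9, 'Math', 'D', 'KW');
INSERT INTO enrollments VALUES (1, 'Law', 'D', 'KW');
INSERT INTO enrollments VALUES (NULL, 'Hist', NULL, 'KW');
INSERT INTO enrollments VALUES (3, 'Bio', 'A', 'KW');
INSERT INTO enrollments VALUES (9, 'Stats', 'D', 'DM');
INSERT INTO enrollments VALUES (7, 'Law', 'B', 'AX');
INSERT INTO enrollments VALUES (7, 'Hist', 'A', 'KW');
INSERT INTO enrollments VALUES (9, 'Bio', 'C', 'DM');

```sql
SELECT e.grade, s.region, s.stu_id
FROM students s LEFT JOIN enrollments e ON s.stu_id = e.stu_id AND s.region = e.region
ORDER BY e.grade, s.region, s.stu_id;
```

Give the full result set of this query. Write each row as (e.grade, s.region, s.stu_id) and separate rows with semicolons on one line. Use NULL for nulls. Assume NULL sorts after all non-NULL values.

(A, KW, 7); (C, DM, 9); (D, DM, 9); (NULL, AX, 3); (NULL, AX, 9); (NULL, AX, NULL); (NULL, CR, 3); (NULL, CR, 7); (NULL, DM, 3)

LEFT JOIN keeps every row from `students`; unmatched rows get NULL for `enrollments`'s columns.
Matching on s.stu_id = e.stu_id AND s.region = e.region. A NULL in a compared column never satisfies the condition.
- stu_id=9, region=AX: no e row matches, row kept with e columns NULL.
- stu_id=9, region=DM: 2 matching e row(s), so 2 row(s) emitted.
- stu_id=3, region=CR: no e row matches, row kept with e columns NULL.
- stu_id=3, region=AX: no e row matches, row kept with e columns NULL.
- stu_id=3, region=DM: no e row matches, row kept with e columns NULL.
- stu_id=7, region=CR: no e row matches, row kept with e columns NULL.
- stu_id=7, region=KW: 1 matching e row(s), so 1 row(s) emitted.
- stu_id=NULL, region=AX: no e row matches, row kept with e columns NULL.
After projecting and ordering:
e.grade | s.region | s.stu_id
A | KW | 7
C | DM | 9
D | DM | 9
NULL | AX | 3
NULL | AX | 9
NULL | AX | NULL
NULL | CR | 3
NULL | CR | 7
NULL | DM | 3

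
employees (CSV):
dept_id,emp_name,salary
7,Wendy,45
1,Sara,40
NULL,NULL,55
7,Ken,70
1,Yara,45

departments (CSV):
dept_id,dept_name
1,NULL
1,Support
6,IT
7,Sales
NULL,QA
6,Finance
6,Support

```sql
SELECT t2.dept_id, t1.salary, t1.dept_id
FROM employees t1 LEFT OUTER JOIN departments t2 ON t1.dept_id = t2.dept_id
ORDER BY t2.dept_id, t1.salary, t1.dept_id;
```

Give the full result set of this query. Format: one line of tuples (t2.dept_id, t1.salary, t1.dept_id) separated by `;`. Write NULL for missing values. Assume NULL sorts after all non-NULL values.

LEFT JOIN keeps every row from `employees`; unmatched rows get NULL for `departments`'s columns.
Matching on t1.dept_id = t2.dept_id. A NULL in a compared column never satisfies the condition.
- dept_id=7: 1 matching t2 row(s), so 1 row(s) emitted.
- dept_id=1: 2 matching t2 row(s), so 2 row(s) emitted.
- dept_id=NULL: no t2 row matches, row kept with t2 columns NULL.
- dept_id=7: 1 matching t2 row(s), so 1 row(s) emitted.
- dept_id=1: 2 matching t2 row(s), so 2 row(s) emitted.
After projecting and ordering:
t2.dept_id | t1.salary | t1.dept_id
1 | 40 | 1
1 | 40 | 1
1 | 45 | 1
1 | 45 | 1
7 | 45 | 7
7 | 70 | 7
NULL | 55 | NULL

(1, 40, 1); (1, 40, 1); (1, 45, 1); (1, 45, 1); (7, 45, 7); (7, 70, 7); (NULL, 55, NULL)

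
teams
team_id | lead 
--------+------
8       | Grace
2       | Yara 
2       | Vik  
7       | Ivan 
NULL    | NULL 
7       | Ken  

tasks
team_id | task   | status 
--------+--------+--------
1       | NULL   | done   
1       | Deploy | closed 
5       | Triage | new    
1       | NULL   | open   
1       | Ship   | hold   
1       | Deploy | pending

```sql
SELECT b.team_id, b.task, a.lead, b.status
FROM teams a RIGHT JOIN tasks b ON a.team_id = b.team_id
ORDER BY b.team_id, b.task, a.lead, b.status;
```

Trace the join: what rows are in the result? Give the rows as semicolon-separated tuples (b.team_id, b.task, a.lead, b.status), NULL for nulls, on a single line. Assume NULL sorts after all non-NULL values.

RIGHT JOIN keeps every row from `tasks`; unmatched rows get NULL for `teams`'s columns.
Matching on a.team_id = b.team_id. A NULL in a compared column never satisfies the condition.
- a[0] team_id=8 → no match.
- a[1] team_id=2 → no match.
- a[2] team_id=2 → no match.
- a[3] team_id=7 → no match.
- a[4] team_id=NULL → no match.
- a[5] team_id=7 → no match.
- 6 row(s) from b found no a partner → padded with NULL.
After projecting and ordering:
b.team_id | b.task | a.lead | b.status
1 | Deploy | NULL | closed
1 | Deploy | NULL | pending
1 | Ship | NULL | hold
1 | NULL | NULL | done
1 | NULL | NULL | open
5 | Triage | NULL | new

(1, Deploy, NULL, closed); (1, Deploy, NULL, pending); (1, Ship, NULL, hold); (1, NULL, NULL, done); (1, NULL, NULL, open); (5, Triage, NULL, new)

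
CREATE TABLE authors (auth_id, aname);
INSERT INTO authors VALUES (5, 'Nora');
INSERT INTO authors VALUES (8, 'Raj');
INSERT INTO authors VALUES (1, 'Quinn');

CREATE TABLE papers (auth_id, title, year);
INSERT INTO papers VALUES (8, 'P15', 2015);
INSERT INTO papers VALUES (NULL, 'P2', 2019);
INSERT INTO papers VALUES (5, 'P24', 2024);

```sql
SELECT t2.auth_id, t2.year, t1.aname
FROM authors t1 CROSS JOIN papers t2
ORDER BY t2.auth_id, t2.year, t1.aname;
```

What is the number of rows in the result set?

9

CROSS JOIN pairs every row of `authors` with every row of `papers`: 3 × 3 = 9 rows.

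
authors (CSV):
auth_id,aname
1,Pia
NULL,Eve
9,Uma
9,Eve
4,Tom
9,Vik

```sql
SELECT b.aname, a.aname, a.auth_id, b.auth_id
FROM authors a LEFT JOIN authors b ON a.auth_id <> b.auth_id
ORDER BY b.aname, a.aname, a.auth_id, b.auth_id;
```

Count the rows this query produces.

LEFT JOIN keeps every row from `authors a`; unmatched rows get NULL for `authors b`'s columns.
Matching on a.auth_id <> b.auth_id. A NULL in a compared column never satisfies the condition.
Matched pairs: 14; unmatched a rows kept: 1.
Total: 14 matched + 1 padded = 15 rows.

15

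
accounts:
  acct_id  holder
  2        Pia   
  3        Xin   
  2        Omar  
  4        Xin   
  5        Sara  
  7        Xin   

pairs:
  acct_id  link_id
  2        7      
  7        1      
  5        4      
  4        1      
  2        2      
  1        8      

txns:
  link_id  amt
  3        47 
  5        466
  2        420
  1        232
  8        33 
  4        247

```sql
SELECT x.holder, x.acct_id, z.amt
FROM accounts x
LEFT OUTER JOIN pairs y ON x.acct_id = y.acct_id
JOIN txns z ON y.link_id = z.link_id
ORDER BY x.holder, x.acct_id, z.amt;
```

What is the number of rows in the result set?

5

Step 1 — x LEFT JOIN y on acct_id → 8 row(s).
Then INNER JOIN `txns z` on link_id: keep only rows whose y.link_id appears in z.
Result: 5 row(s).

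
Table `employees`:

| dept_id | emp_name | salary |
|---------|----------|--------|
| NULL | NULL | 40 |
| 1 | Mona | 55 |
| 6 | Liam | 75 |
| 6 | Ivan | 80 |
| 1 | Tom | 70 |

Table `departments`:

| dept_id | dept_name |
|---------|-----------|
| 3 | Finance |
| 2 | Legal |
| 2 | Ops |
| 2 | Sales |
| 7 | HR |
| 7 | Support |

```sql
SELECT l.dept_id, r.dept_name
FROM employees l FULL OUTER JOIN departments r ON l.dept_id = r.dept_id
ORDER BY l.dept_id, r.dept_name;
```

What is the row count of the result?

11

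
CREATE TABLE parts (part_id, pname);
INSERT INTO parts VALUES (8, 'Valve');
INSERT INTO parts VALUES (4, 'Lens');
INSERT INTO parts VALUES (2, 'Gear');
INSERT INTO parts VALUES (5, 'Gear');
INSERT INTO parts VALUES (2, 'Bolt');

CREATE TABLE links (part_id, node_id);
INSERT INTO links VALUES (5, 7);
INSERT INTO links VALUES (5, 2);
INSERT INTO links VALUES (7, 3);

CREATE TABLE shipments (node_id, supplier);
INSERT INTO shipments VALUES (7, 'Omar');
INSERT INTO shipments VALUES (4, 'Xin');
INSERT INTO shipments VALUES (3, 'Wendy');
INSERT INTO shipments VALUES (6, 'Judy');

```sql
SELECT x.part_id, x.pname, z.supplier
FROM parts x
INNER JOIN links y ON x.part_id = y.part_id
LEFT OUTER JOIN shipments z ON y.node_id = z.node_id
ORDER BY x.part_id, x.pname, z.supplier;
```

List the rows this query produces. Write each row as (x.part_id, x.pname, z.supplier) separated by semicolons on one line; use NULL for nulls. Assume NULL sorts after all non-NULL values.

(5, Gear, Omar); (5, Gear, NULL)

Evaluate left to right. First `parts x INNER JOIN links y` on part_id: 2 row(s).
Then LEFT JOIN `shipments z` on node_id: each of those 2 rows is kept; rows whose y.node_id has no match in z get NULL for z's columns.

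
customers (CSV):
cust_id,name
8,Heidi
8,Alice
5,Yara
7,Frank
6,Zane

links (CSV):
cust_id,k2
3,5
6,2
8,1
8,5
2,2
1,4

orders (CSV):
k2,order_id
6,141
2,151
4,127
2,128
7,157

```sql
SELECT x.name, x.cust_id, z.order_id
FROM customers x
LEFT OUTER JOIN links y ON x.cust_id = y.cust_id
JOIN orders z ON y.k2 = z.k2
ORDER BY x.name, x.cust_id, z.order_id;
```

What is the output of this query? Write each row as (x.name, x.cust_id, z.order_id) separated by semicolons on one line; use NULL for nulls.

(Zane, 6, 128); (Zane, 6, 151)

Step 1 — x LEFT JOIN y on cust_id → 7 row(s).
Then INNER JOIN `orders z` on k2: keep only rows whose y.k2 appears in z.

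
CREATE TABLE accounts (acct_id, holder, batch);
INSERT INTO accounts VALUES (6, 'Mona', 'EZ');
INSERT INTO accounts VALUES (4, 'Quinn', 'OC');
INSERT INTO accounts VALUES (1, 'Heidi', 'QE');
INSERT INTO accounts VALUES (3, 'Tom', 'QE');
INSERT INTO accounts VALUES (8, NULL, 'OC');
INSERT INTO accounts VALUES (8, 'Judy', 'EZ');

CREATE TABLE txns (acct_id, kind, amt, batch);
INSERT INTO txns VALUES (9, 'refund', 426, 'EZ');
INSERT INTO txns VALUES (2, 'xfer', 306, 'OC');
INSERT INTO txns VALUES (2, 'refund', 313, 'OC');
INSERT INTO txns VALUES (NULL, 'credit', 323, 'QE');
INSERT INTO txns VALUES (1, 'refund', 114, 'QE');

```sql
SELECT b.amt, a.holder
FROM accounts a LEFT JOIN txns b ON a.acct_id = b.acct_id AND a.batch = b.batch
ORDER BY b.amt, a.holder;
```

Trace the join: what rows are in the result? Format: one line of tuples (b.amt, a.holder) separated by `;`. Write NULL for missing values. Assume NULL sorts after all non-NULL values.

(114, Heidi); (NULL, Judy); (NULL, Mona); (NULL, Quinn); (NULL, Tom); (NULL, NULL)

LEFT JOIN keeps every row from `accounts`; unmatched rows get NULL for `txns`'s columns.
Matching on a.acct_id = b.acct_id AND a.batch = b.batch. A NULL in a compared column never satisfies the condition.
Matched pairs: 1; unmatched a rows kept: 5.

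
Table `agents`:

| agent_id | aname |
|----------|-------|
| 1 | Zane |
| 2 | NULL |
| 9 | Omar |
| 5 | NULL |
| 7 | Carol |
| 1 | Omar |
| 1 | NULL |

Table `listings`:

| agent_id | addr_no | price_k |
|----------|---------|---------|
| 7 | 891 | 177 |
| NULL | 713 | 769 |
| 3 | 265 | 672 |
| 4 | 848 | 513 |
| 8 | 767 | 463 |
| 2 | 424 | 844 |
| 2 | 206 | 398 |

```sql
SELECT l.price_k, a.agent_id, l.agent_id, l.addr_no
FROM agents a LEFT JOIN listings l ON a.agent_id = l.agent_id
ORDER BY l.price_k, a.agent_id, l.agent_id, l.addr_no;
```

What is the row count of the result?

8

LEFT JOIN keeps every row from `agents`; unmatched rows get NULL for `listings`'s columns.
Matching on a.agent_id = l.agent_id. A NULL in a compared column never satisfies the condition.
- agent_id=1: no l row matches, row kept with l columns NULL.
- agent_id=2: 2 matching l row(s), so 2 row(s) emitted.
- agent_id=9: no l row matches, row kept with l columns NULL.
- agent_id=5: no l row matches, row kept with l columns NULL.
- agent_id=7: 1 matching l row(s), so 1 row(s) emitted.
- agent_id=1: no l row matches, row kept with l columns NULL.
- agent_id=1: no l row matches, row kept with l columns NULL.
Total: 3 matched + 5 padded = 8 rows.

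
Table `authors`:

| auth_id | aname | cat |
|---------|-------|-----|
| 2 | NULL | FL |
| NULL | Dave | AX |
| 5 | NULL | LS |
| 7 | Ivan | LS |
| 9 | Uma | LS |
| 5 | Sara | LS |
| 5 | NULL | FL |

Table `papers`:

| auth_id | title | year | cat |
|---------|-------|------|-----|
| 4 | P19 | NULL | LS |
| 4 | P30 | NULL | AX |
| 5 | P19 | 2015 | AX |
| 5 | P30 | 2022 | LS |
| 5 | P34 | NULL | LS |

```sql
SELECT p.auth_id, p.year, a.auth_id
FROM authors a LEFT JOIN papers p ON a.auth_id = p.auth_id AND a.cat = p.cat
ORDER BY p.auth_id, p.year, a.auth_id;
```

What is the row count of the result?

LEFT JOIN keeps every row from `authors`; unmatched rows get NULL for `papers`'s columns.
Matching on a.auth_id = p.auth_id AND a.cat = p.cat. A NULL in a compared column never satisfies the condition.
- auth_id=2, cat=FL: no p row matches, row kept with p columns NULL.
- auth_id=NULL, cat=AX: no p row matches, row kept with p columns NULL.
- auth_id=5, cat=LS: 2 matching p row(s), so 2 row(s) emitted.
- auth_id=7, cat=LS: no p row matches, row kept with p columns NULL.
- auth_id=9, cat=LS: no p row matches, row kept with p columns NULL.
- auth_id=5, cat=LS: 2 matching p row(s), so 2 row(s) emitted.
- auth_id=5, cat=FL: no p row matches, row kept with p columns NULL.
Total: 4 matched + 5 padded = 9 rows.

9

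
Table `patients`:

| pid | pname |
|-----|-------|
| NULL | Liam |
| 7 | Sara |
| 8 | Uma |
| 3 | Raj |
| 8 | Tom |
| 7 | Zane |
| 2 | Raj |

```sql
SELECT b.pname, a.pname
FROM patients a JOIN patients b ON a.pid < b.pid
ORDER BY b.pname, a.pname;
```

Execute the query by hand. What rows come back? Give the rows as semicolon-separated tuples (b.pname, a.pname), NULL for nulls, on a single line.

(Raj, Raj); (Sara, Raj); (Sara, Raj); (Tom, Raj); (Tom, Raj); (Tom, Sara); (Tom, Zane); (Uma, Raj); (Uma, Raj); (Uma, Sara); (Uma, Zane); (Zane, Raj); (Zane, Raj)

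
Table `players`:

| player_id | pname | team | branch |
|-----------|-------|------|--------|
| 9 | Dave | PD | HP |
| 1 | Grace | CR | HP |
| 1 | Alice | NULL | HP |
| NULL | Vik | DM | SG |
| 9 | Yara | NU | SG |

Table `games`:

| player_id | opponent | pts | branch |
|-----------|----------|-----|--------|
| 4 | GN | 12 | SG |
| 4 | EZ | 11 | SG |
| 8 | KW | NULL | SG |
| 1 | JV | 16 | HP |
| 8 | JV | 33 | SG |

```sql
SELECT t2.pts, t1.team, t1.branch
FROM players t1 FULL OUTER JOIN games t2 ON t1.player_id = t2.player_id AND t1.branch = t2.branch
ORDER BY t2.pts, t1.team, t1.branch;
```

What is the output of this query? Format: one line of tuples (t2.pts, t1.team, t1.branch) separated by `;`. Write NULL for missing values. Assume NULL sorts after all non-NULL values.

(11, NULL, NULL); (12, NULL, NULL); (16, CR, HP); (16, NULL, HP); (33, NULL, NULL); (NULL, DM, SG); (NULL, NU, SG); (NULL, PD, HP); (NULL, NULL, NULL)

FULL OUTER JOIN keeps every row from both sides; unmatched rows get NULL for the other side's columns.
Matching on t1.player_id = t2.player_id AND t1.branch = t2.branch. A NULL in a compared column never satisfies the condition.
- t1[0] player_id=9, branch=HP → no match; kept with NULLs on the t2 side.
- t1[1] player_id=1, branch=HP → 1 match(es) in t2 → 1 row(s).
- t1[2] player_id=1, branch=HP → 1 match(es) in t2 → 1 row(s).
- t1[3] player_id=NULL, branch=SG → no match; kept with NULLs on the t2 side.
- t1[4] player_id=9, branch=SG → no match; kept with NULLs on the t2 side.
- plus 4 unmatched t2 row(s), each kept with NULL t1 columns.
After projecting and ordering:
t2.pts | t1.team | t1.branch
11 | NULL | NULL
12 | NULL | NULL
16 | CR | HP
16 | NULL | HP
33 | NULL | NULL
NULL | DM | SG
NULL | NU | SG
NULL | PD | HP
NULL | NULL | NULL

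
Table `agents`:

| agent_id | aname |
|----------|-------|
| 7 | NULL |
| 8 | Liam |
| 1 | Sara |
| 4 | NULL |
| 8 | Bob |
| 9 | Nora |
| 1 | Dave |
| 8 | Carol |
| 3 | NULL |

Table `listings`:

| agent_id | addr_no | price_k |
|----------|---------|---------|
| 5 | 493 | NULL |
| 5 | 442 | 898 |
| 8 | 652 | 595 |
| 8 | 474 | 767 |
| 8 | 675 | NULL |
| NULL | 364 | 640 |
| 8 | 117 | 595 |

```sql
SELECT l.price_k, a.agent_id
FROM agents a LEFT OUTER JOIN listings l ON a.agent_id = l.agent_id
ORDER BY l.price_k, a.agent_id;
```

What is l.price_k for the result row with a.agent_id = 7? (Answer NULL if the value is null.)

LEFT JOIN keeps every row from `agents`; unmatched rows get NULL for `listings`'s columns.
Matching on a.agent_id = l.agent_id. A NULL in a compared column never satisfies the condition.
Matched pairs: 12; unmatched a rows kept: 6.

NULL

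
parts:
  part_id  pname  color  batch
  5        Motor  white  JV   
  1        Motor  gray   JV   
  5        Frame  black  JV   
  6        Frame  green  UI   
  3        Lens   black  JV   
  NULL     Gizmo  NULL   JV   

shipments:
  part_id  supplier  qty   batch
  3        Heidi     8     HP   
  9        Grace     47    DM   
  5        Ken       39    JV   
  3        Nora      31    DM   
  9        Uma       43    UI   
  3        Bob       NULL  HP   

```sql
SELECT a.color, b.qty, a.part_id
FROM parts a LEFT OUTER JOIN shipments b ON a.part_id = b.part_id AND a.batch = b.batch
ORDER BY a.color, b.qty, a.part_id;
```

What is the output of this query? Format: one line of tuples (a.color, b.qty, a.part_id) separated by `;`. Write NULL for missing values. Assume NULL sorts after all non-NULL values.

LEFT JOIN keeps every row from `parts`; unmatched rows get NULL for `shipments`'s columns.
Matching on a.part_id = b.part_id AND a.batch = b.batch. A NULL in a compared column never satisfies the condition.
Matched pairs: 2; unmatched a rows kept: 4.

(black, 39, 5); (black, NULL, 3); (gray, NULL, 1); (green, NULL, 6); (white, 39, 5); (NULL, NULL, NULL)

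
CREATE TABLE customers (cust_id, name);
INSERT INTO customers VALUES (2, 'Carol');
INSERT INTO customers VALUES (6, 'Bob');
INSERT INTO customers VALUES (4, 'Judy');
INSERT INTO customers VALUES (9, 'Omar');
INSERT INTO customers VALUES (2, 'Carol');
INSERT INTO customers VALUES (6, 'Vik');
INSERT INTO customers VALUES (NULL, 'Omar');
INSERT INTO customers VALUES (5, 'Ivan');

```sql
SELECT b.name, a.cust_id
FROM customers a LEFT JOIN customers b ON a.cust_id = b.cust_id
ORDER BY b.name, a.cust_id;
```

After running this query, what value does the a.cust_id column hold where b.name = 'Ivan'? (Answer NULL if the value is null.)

5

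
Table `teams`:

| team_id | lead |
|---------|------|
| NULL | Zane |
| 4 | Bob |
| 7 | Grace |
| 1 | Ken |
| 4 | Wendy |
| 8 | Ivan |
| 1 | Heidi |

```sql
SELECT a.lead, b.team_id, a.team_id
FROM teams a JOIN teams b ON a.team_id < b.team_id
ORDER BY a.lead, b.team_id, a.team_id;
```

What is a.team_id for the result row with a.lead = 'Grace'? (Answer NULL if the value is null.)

7

INNER JOIN keeps only pairs where the ON condition holds.
Matching on a.team_id < b.team_id. A NULL in a compared column never satisfies the condition.
- a row (team_id=NULL): no match → dropped.
- a row (team_id=4): matches 2 b row(s) → 2 output row(s).
- a row (team_id=7): matches 1 b row(s) → 1 output row(s).
- a row (team_id=1): matches 4 b row(s) → 4 output row(s).
- a row (team_id=4): matches 2 b row(s) → 2 output row(s).
- a row (team_id=8): no match → dropped.
- a row (team_id=1): matches 4 b row(s) → 4 output row(s).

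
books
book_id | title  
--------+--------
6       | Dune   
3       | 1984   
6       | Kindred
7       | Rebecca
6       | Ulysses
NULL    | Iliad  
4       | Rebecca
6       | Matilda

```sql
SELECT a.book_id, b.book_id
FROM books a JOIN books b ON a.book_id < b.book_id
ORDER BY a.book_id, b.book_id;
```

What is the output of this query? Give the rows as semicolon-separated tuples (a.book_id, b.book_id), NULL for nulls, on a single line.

INNER JOIN keeps only pairs where the ON condition holds.
Matching on a.book_id < b.book_id. A NULL in a compared column never satisfies the condition.
- a[0] book_id=6 → 1 match(es) in b → 1 row(s).
- a[1] book_id=3 → 6 match(es) in b → 6 row(s).
- a[2] book_id=6 → 1 match(es) in b → 1 row(s).
- a[3] book_id=7 → no match; dropped.
- a[4] book_id=6 → 1 match(es) in b → 1 row(s).
- a[5] book_id=NULL → no match; dropped.
- a[6] book_id=4 → 5 match(es) in b → 5 row(s).
- a[7] book_id=6 → 1 match(es) in b → 1 row(s).

(3, 4); (3, 6); (3, 6); (3, 6); (3, 6); (3, 7); (4, 6); (4, 6); (4, 6); (4, 6); (4, 7); (6, 7); (6, 7); (6, 7); (6, 7)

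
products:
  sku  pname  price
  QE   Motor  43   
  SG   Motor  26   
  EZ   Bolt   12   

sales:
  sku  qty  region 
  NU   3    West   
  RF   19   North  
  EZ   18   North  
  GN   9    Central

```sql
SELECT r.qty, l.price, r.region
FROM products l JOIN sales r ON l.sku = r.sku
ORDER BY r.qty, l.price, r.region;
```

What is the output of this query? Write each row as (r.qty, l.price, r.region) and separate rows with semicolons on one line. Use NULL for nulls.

INNER JOIN keeps only pairs where the ON condition holds.
Matching on l.sku = r.sku.
- l[0] sku=QE → no match; dropped.
- l[1] sku=SG → no match; dropped.
- l[2] sku=EZ → 1 match(es) in r → 1 row(s).
After projecting and ordering:
r.qty | l.price | r.region
18 | 12 | North

(18, 12, North)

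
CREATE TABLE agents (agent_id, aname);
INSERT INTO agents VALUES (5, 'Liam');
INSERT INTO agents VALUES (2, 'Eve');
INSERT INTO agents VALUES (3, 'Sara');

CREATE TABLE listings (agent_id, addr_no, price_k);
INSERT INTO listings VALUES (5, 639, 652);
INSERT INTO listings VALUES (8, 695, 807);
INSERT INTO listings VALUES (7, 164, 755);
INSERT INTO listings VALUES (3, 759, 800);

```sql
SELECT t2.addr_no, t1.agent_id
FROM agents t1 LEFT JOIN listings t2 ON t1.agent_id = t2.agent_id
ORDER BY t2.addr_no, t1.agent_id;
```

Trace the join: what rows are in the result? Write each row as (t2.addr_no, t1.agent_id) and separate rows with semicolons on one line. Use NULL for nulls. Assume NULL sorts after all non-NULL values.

(639, 5); (759, 3); (NULL, 2)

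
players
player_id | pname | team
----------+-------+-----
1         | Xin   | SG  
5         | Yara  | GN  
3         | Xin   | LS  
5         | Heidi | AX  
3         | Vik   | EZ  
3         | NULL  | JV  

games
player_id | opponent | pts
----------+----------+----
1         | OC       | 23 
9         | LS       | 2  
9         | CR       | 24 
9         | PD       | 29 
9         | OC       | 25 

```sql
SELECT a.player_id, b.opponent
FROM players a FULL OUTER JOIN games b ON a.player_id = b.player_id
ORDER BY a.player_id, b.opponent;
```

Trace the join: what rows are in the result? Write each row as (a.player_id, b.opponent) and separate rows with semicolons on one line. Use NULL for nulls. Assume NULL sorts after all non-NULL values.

(1, OC); (3, NULL); (3, NULL); (3, NULL); (5, NULL); (5, NULL); (NULL, CR); (NULL, LS); (NULL, OC); (NULL, PD)

FULL OUTER JOIN keeps every row from both sides; unmatched rows get NULL for the other side's columns.
Matching on a.player_id = b.player_id.
Matched pairs: 1; unmatched a rows kept: 5; unmatched b rows kept: 4.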